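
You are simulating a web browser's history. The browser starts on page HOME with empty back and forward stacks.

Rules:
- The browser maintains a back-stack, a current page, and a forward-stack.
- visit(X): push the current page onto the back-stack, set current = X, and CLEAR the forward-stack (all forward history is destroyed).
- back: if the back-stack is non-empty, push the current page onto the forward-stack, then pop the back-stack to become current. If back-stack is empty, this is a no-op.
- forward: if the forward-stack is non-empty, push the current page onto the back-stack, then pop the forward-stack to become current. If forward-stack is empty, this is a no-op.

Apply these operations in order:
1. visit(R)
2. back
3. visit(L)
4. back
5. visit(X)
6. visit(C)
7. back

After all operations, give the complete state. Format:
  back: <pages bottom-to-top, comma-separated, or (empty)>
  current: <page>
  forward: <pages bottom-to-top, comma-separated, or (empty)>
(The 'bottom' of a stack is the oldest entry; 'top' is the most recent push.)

Answer: back: HOME
current: X
forward: C

Derivation:
After 1 (visit(R)): cur=R back=1 fwd=0
After 2 (back): cur=HOME back=0 fwd=1
After 3 (visit(L)): cur=L back=1 fwd=0
After 4 (back): cur=HOME back=0 fwd=1
After 5 (visit(X)): cur=X back=1 fwd=0
After 6 (visit(C)): cur=C back=2 fwd=0
After 7 (back): cur=X back=1 fwd=1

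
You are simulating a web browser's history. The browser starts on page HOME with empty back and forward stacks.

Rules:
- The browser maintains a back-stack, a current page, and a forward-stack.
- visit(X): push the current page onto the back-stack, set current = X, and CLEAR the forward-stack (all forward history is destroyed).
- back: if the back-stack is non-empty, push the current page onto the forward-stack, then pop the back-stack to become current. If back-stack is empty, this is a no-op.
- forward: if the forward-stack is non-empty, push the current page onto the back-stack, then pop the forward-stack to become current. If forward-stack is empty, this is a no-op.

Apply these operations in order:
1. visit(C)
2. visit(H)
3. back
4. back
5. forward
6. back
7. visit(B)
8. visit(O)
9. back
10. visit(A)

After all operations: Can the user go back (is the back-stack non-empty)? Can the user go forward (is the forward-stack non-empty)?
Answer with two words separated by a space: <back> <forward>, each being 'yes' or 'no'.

After 1 (visit(C)): cur=C back=1 fwd=0
After 2 (visit(H)): cur=H back=2 fwd=0
After 3 (back): cur=C back=1 fwd=1
After 4 (back): cur=HOME back=0 fwd=2
After 5 (forward): cur=C back=1 fwd=1
After 6 (back): cur=HOME back=0 fwd=2
After 7 (visit(B)): cur=B back=1 fwd=0
After 8 (visit(O)): cur=O back=2 fwd=0
After 9 (back): cur=B back=1 fwd=1
After 10 (visit(A)): cur=A back=2 fwd=0

Answer: yes no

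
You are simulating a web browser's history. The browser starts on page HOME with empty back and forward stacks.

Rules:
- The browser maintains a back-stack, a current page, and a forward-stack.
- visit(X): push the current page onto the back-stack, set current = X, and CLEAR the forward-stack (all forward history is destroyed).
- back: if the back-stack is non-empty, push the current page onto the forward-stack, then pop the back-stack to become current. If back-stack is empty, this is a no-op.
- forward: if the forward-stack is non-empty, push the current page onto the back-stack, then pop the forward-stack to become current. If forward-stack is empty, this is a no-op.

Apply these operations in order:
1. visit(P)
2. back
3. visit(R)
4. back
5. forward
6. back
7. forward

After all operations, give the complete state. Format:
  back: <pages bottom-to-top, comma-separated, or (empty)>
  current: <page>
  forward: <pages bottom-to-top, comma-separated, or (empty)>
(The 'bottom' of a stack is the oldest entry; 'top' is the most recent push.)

Answer: back: HOME
current: R
forward: (empty)

Derivation:
After 1 (visit(P)): cur=P back=1 fwd=0
After 2 (back): cur=HOME back=0 fwd=1
After 3 (visit(R)): cur=R back=1 fwd=0
After 4 (back): cur=HOME back=0 fwd=1
After 5 (forward): cur=R back=1 fwd=0
After 6 (back): cur=HOME back=0 fwd=1
After 7 (forward): cur=R back=1 fwd=0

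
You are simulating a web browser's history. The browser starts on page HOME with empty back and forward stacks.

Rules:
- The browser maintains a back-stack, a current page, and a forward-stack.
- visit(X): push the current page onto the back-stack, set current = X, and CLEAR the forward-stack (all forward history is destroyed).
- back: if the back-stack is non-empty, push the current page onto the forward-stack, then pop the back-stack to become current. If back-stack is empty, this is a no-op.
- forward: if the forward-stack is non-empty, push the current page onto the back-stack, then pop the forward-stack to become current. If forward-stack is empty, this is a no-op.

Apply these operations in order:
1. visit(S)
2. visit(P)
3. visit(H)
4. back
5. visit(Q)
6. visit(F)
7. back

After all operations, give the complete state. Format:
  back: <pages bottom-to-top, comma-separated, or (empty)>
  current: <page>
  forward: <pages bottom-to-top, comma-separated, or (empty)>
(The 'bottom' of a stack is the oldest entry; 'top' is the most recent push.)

Answer: back: HOME,S,P
current: Q
forward: F

Derivation:
After 1 (visit(S)): cur=S back=1 fwd=0
After 2 (visit(P)): cur=P back=2 fwd=0
After 3 (visit(H)): cur=H back=3 fwd=0
After 4 (back): cur=P back=2 fwd=1
After 5 (visit(Q)): cur=Q back=3 fwd=0
After 6 (visit(F)): cur=F back=4 fwd=0
After 7 (back): cur=Q back=3 fwd=1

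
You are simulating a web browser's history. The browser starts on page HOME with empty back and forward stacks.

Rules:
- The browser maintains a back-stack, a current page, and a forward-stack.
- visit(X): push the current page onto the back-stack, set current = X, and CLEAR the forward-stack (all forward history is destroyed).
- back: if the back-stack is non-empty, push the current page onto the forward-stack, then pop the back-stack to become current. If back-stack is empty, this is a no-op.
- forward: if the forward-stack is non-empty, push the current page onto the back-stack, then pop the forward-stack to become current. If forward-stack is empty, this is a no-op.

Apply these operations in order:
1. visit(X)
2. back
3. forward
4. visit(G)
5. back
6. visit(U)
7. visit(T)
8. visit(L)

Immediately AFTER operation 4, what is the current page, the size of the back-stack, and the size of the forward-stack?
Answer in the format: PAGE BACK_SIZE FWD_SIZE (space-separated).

After 1 (visit(X)): cur=X back=1 fwd=0
After 2 (back): cur=HOME back=0 fwd=1
After 3 (forward): cur=X back=1 fwd=0
After 4 (visit(G)): cur=G back=2 fwd=0

G 2 0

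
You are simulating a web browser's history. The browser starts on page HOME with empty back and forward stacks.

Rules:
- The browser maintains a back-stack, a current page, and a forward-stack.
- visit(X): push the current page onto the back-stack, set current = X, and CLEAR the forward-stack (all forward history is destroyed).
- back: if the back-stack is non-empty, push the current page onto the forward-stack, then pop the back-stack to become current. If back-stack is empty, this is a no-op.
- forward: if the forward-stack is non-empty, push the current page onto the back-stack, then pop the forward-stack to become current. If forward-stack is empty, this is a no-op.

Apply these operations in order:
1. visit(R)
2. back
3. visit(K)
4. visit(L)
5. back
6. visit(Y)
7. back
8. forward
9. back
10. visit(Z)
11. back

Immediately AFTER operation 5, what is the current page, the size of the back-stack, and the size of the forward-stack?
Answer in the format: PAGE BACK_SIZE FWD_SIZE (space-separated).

After 1 (visit(R)): cur=R back=1 fwd=0
After 2 (back): cur=HOME back=0 fwd=1
After 3 (visit(K)): cur=K back=1 fwd=0
After 4 (visit(L)): cur=L back=2 fwd=0
After 5 (back): cur=K back=1 fwd=1

K 1 1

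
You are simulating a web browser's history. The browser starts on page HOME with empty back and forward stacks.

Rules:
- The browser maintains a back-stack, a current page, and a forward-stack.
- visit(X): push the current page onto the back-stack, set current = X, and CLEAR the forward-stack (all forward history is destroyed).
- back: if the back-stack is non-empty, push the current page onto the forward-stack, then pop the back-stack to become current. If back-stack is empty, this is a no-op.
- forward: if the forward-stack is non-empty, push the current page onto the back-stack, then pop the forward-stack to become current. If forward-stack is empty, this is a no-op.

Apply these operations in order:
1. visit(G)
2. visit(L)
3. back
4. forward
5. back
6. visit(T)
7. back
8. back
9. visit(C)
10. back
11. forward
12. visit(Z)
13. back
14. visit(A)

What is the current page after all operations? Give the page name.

After 1 (visit(G)): cur=G back=1 fwd=0
After 2 (visit(L)): cur=L back=2 fwd=0
After 3 (back): cur=G back=1 fwd=1
After 4 (forward): cur=L back=2 fwd=0
After 5 (back): cur=G back=1 fwd=1
After 6 (visit(T)): cur=T back=2 fwd=0
After 7 (back): cur=G back=1 fwd=1
After 8 (back): cur=HOME back=0 fwd=2
After 9 (visit(C)): cur=C back=1 fwd=0
After 10 (back): cur=HOME back=0 fwd=1
After 11 (forward): cur=C back=1 fwd=0
After 12 (visit(Z)): cur=Z back=2 fwd=0
After 13 (back): cur=C back=1 fwd=1
After 14 (visit(A)): cur=A back=2 fwd=0

Answer: A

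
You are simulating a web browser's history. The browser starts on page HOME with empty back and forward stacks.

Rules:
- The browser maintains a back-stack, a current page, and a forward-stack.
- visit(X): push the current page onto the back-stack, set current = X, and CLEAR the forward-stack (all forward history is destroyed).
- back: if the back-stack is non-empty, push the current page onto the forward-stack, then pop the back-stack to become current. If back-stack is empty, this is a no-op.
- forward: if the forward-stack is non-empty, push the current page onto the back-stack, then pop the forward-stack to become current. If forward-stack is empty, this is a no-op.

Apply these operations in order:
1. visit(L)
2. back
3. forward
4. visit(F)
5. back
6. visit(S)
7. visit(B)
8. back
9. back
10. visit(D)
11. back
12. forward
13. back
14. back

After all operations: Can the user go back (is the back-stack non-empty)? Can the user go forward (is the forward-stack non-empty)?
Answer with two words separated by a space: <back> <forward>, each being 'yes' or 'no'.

After 1 (visit(L)): cur=L back=1 fwd=0
After 2 (back): cur=HOME back=0 fwd=1
After 3 (forward): cur=L back=1 fwd=0
After 4 (visit(F)): cur=F back=2 fwd=0
After 5 (back): cur=L back=1 fwd=1
After 6 (visit(S)): cur=S back=2 fwd=0
After 7 (visit(B)): cur=B back=3 fwd=0
After 8 (back): cur=S back=2 fwd=1
After 9 (back): cur=L back=1 fwd=2
After 10 (visit(D)): cur=D back=2 fwd=0
After 11 (back): cur=L back=1 fwd=1
After 12 (forward): cur=D back=2 fwd=0
After 13 (back): cur=L back=1 fwd=1
After 14 (back): cur=HOME back=0 fwd=2

Answer: no yes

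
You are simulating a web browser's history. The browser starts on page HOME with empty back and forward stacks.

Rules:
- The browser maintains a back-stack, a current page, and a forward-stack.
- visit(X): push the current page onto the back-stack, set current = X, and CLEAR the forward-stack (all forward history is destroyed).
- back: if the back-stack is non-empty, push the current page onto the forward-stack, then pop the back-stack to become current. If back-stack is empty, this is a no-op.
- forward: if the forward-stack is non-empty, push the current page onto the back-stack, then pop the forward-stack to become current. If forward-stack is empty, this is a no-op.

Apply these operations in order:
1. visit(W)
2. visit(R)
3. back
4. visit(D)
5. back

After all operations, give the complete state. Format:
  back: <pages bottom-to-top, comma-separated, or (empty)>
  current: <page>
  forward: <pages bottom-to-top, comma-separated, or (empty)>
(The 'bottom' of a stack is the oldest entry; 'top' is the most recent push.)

After 1 (visit(W)): cur=W back=1 fwd=0
After 2 (visit(R)): cur=R back=2 fwd=0
After 3 (back): cur=W back=1 fwd=1
After 4 (visit(D)): cur=D back=2 fwd=0
After 5 (back): cur=W back=1 fwd=1

Answer: back: HOME
current: W
forward: D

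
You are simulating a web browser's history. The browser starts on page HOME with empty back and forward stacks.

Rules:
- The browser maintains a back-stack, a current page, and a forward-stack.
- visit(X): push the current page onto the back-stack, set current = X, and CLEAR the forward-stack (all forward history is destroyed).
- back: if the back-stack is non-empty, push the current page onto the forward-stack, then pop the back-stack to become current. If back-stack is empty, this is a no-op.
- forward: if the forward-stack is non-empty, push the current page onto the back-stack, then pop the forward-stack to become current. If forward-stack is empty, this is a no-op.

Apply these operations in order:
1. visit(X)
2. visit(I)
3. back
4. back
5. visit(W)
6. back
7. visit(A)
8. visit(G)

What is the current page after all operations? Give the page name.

After 1 (visit(X)): cur=X back=1 fwd=0
After 2 (visit(I)): cur=I back=2 fwd=0
After 3 (back): cur=X back=1 fwd=1
After 4 (back): cur=HOME back=0 fwd=2
After 5 (visit(W)): cur=W back=1 fwd=0
After 6 (back): cur=HOME back=0 fwd=1
After 7 (visit(A)): cur=A back=1 fwd=0
After 8 (visit(G)): cur=G back=2 fwd=0

Answer: G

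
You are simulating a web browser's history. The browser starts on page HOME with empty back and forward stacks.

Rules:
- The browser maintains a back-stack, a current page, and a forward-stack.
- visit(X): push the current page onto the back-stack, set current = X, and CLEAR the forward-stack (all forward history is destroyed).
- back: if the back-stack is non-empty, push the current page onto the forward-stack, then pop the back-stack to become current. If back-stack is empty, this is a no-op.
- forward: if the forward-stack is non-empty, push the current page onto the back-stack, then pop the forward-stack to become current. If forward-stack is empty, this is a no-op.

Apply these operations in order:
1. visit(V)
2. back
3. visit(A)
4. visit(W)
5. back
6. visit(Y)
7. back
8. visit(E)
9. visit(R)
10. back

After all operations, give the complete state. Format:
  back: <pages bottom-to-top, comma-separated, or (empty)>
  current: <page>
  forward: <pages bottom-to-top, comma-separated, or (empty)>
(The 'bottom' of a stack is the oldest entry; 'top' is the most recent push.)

Answer: back: HOME,A
current: E
forward: R

Derivation:
After 1 (visit(V)): cur=V back=1 fwd=0
After 2 (back): cur=HOME back=0 fwd=1
After 3 (visit(A)): cur=A back=1 fwd=0
After 4 (visit(W)): cur=W back=2 fwd=0
After 5 (back): cur=A back=1 fwd=1
After 6 (visit(Y)): cur=Y back=2 fwd=0
After 7 (back): cur=A back=1 fwd=1
After 8 (visit(E)): cur=E back=2 fwd=0
After 9 (visit(R)): cur=R back=3 fwd=0
After 10 (back): cur=E back=2 fwd=1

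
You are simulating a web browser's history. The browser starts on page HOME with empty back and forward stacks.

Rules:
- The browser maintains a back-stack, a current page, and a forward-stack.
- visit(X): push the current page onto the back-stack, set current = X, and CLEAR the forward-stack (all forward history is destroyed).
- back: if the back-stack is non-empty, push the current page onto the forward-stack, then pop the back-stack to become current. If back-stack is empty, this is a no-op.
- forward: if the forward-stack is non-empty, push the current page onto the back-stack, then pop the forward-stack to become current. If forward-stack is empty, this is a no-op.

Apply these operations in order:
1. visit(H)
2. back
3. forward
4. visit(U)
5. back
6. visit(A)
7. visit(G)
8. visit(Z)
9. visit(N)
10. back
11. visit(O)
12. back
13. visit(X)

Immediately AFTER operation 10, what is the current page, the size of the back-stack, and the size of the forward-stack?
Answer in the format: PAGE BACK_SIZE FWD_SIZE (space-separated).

After 1 (visit(H)): cur=H back=1 fwd=0
After 2 (back): cur=HOME back=0 fwd=1
After 3 (forward): cur=H back=1 fwd=0
After 4 (visit(U)): cur=U back=2 fwd=0
After 5 (back): cur=H back=1 fwd=1
After 6 (visit(A)): cur=A back=2 fwd=0
After 7 (visit(G)): cur=G back=3 fwd=0
After 8 (visit(Z)): cur=Z back=4 fwd=0
After 9 (visit(N)): cur=N back=5 fwd=0
After 10 (back): cur=Z back=4 fwd=1

Z 4 1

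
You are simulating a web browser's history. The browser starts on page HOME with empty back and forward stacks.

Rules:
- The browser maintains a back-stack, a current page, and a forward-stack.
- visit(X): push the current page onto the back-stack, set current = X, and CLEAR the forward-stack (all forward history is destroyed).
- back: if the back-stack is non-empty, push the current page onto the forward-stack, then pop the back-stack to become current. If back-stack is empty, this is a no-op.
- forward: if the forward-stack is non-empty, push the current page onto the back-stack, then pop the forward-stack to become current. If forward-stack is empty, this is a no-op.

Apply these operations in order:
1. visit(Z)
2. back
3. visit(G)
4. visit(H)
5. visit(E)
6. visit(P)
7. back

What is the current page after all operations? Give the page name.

After 1 (visit(Z)): cur=Z back=1 fwd=0
After 2 (back): cur=HOME back=0 fwd=1
After 3 (visit(G)): cur=G back=1 fwd=0
After 4 (visit(H)): cur=H back=2 fwd=0
After 5 (visit(E)): cur=E back=3 fwd=0
After 6 (visit(P)): cur=P back=4 fwd=0
After 7 (back): cur=E back=3 fwd=1

Answer: E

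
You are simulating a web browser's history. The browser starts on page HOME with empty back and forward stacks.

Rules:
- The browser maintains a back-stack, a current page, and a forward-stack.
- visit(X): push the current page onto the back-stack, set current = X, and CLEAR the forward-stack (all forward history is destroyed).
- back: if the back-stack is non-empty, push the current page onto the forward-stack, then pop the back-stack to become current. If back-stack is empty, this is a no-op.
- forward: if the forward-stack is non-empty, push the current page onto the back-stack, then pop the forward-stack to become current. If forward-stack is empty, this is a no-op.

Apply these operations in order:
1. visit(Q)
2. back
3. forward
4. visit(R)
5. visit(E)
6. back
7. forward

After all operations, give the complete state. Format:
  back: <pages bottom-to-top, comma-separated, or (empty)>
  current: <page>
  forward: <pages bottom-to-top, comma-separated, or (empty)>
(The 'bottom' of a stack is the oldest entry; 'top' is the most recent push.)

After 1 (visit(Q)): cur=Q back=1 fwd=0
After 2 (back): cur=HOME back=0 fwd=1
After 3 (forward): cur=Q back=1 fwd=0
After 4 (visit(R)): cur=R back=2 fwd=0
After 5 (visit(E)): cur=E back=3 fwd=0
After 6 (back): cur=R back=2 fwd=1
After 7 (forward): cur=E back=3 fwd=0

Answer: back: HOME,Q,R
current: E
forward: (empty)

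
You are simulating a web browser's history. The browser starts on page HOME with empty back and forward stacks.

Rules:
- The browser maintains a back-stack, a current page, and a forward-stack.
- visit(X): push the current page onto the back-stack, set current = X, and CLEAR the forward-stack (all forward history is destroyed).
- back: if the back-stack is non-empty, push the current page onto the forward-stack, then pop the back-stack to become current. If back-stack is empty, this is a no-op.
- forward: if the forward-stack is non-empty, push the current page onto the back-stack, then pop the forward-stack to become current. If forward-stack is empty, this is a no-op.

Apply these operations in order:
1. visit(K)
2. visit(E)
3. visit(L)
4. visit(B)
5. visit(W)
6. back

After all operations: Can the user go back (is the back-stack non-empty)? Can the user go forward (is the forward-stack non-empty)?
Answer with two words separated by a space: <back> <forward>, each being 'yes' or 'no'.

After 1 (visit(K)): cur=K back=1 fwd=0
After 2 (visit(E)): cur=E back=2 fwd=0
After 3 (visit(L)): cur=L back=3 fwd=0
After 4 (visit(B)): cur=B back=4 fwd=0
After 5 (visit(W)): cur=W back=5 fwd=0
After 6 (back): cur=B back=4 fwd=1

Answer: yes yes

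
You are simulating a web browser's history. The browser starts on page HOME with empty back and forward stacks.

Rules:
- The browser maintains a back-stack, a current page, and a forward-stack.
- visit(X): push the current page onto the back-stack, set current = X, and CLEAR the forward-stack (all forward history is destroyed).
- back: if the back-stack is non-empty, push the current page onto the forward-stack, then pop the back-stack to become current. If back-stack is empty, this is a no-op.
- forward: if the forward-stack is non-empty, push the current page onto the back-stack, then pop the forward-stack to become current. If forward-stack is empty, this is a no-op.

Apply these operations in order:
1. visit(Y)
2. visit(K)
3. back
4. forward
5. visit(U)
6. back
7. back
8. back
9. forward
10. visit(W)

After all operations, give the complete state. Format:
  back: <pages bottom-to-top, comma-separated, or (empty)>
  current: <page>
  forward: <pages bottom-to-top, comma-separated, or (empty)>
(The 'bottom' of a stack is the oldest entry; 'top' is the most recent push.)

After 1 (visit(Y)): cur=Y back=1 fwd=0
After 2 (visit(K)): cur=K back=2 fwd=0
After 3 (back): cur=Y back=1 fwd=1
After 4 (forward): cur=K back=2 fwd=0
After 5 (visit(U)): cur=U back=3 fwd=0
After 6 (back): cur=K back=2 fwd=1
After 7 (back): cur=Y back=1 fwd=2
After 8 (back): cur=HOME back=0 fwd=3
After 9 (forward): cur=Y back=1 fwd=2
After 10 (visit(W)): cur=W back=2 fwd=0

Answer: back: HOME,Y
current: W
forward: (empty)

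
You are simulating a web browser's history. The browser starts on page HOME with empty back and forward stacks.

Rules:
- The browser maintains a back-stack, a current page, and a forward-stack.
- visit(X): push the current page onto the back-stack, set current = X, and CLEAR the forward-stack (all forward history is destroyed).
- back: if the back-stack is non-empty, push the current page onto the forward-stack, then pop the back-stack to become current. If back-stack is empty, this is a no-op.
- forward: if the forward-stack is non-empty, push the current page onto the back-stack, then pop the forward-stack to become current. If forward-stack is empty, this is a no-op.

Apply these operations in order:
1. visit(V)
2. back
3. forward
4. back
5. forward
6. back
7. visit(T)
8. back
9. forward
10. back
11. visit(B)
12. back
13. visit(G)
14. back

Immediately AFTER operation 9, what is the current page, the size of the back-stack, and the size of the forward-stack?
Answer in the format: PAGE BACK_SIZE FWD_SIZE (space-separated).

After 1 (visit(V)): cur=V back=1 fwd=0
After 2 (back): cur=HOME back=0 fwd=1
After 3 (forward): cur=V back=1 fwd=0
After 4 (back): cur=HOME back=0 fwd=1
After 5 (forward): cur=V back=1 fwd=0
After 6 (back): cur=HOME back=0 fwd=1
After 7 (visit(T)): cur=T back=1 fwd=0
After 8 (back): cur=HOME back=0 fwd=1
After 9 (forward): cur=T back=1 fwd=0

T 1 0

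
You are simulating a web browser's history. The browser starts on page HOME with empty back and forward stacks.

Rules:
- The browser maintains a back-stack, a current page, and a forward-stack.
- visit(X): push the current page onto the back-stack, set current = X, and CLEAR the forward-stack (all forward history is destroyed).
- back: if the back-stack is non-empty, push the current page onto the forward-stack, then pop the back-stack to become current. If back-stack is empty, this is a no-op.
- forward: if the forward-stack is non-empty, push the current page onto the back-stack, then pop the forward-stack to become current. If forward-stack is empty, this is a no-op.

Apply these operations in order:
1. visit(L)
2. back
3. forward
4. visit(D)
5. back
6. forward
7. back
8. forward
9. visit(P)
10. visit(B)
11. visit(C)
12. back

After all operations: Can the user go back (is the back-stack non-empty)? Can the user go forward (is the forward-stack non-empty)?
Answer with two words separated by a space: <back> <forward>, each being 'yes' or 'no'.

Answer: yes yes

Derivation:
After 1 (visit(L)): cur=L back=1 fwd=0
After 2 (back): cur=HOME back=0 fwd=1
After 3 (forward): cur=L back=1 fwd=0
After 4 (visit(D)): cur=D back=2 fwd=0
After 5 (back): cur=L back=1 fwd=1
After 6 (forward): cur=D back=2 fwd=0
After 7 (back): cur=L back=1 fwd=1
After 8 (forward): cur=D back=2 fwd=0
After 9 (visit(P)): cur=P back=3 fwd=0
After 10 (visit(B)): cur=B back=4 fwd=0
After 11 (visit(C)): cur=C back=5 fwd=0
After 12 (back): cur=B back=4 fwd=1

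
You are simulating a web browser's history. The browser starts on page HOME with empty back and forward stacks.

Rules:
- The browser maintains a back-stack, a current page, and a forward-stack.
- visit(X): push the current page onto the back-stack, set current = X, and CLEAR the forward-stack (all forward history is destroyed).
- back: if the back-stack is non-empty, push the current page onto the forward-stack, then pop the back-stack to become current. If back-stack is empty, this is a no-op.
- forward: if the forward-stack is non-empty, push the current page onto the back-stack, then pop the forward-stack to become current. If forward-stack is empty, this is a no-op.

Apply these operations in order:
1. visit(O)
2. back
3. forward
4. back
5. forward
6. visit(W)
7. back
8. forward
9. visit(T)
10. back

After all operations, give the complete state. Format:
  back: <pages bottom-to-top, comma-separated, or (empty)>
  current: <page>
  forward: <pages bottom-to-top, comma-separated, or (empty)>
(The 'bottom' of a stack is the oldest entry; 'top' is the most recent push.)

After 1 (visit(O)): cur=O back=1 fwd=0
After 2 (back): cur=HOME back=0 fwd=1
After 3 (forward): cur=O back=1 fwd=0
After 4 (back): cur=HOME back=0 fwd=1
After 5 (forward): cur=O back=1 fwd=0
After 6 (visit(W)): cur=W back=2 fwd=0
After 7 (back): cur=O back=1 fwd=1
After 8 (forward): cur=W back=2 fwd=0
After 9 (visit(T)): cur=T back=3 fwd=0
After 10 (back): cur=W back=2 fwd=1

Answer: back: HOME,O
current: W
forward: T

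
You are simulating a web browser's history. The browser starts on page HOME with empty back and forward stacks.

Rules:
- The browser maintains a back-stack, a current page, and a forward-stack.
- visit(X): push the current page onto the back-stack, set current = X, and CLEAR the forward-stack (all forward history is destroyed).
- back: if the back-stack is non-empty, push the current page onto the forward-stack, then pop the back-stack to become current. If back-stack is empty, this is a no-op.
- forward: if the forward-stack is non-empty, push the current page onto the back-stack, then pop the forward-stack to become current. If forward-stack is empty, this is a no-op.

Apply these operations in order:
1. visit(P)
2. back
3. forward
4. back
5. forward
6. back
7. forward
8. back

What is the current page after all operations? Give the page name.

Answer: HOME

Derivation:
After 1 (visit(P)): cur=P back=1 fwd=0
After 2 (back): cur=HOME back=0 fwd=1
After 3 (forward): cur=P back=1 fwd=0
After 4 (back): cur=HOME back=0 fwd=1
After 5 (forward): cur=P back=1 fwd=0
After 6 (back): cur=HOME back=0 fwd=1
After 7 (forward): cur=P back=1 fwd=0
After 8 (back): cur=HOME back=0 fwd=1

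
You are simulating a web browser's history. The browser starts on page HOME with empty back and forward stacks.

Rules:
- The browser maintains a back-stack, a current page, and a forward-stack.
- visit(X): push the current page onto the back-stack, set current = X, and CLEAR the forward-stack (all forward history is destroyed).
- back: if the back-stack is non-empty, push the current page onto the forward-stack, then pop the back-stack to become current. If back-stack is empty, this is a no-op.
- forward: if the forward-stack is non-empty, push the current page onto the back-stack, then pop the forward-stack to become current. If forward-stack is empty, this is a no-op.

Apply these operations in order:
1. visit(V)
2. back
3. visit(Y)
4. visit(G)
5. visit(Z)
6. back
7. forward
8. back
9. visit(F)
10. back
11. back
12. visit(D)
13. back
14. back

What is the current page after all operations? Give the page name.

Answer: HOME

Derivation:
After 1 (visit(V)): cur=V back=1 fwd=0
After 2 (back): cur=HOME back=0 fwd=1
After 3 (visit(Y)): cur=Y back=1 fwd=0
After 4 (visit(G)): cur=G back=2 fwd=0
After 5 (visit(Z)): cur=Z back=3 fwd=0
After 6 (back): cur=G back=2 fwd=1
After 7 (forward): cur=Z back=3 fwd=0
After 8 (back): cur=G back=2 fwd=1
After 9 (visit(F)): cur=F back=3 fwd=0
After 10 (back): cur=G back=2 fwd=1
After 11 (back): cur=Y back=1 fwd=2
After 12 (visit(D)): cur=D back=2 fwd=0
After 13 (back): cur=Y back=1 fwd=1
After 14 (back): cur=HOME back=0 fwd=2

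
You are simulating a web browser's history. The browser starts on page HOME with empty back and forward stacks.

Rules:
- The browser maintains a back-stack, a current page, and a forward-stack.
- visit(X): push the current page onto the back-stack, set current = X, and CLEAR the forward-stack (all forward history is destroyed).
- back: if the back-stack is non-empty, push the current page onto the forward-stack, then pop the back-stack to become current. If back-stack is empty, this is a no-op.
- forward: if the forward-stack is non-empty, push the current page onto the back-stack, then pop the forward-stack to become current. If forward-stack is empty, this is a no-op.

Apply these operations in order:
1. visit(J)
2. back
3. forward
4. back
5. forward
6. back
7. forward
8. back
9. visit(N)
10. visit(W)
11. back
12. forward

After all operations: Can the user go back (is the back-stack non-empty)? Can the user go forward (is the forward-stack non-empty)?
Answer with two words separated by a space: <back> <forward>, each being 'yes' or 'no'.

After 1 (visit(J)): cur=J back=1 fwd=0
After 2 (back): cur=HOME back=0 fwd=1
After 3 (forward): cur=J back=1 fwd=0
After 4 (back): cur=HOME back=0 fwd=1
After 5 (forward): cur=J back=1 fwd=0
After 6 (back): cur=HOME back=0 fwd=1
After 7 (forward): cur=J back=1 fwd=0
After 8 (back): cur=HOME back=0 fwd=1
After 9 (visit(N)): cur=N back=1 fwd=0
After 10 (visit(W)): cur=W back=2 fwd=0
After 11 (back): cur=N back=1 fwd=1
After 12 (forward): cur=W back=2 fwd=0

Answer: yes no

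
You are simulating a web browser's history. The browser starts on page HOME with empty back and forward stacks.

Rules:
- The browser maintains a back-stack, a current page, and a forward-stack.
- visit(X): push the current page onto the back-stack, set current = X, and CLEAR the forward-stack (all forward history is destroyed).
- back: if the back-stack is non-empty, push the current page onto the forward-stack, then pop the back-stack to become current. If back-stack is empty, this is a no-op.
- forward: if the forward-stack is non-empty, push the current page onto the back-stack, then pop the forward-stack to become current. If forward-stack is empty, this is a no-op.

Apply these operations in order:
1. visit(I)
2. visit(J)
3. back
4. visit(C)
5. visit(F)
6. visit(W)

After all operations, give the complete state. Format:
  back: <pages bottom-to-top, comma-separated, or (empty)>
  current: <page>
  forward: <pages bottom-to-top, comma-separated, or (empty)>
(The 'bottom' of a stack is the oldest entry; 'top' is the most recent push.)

Answer: back: HOME,I,C,F
current: W
forward: (empty)

Derivation:
After 1 (visit(I)): cur=I back=1 fwd=0
After 2 (visit(J)): cur=J back=2 fwd=0
After 3 (back): cur=I back=1 fwd=1
After 4 (visit(C)): cur=C back=2 fwd=0
After 5 (visit(F)): cur=F back=3 fwd=0
After 6 (visit(W)): cur=W back=4 fwd=0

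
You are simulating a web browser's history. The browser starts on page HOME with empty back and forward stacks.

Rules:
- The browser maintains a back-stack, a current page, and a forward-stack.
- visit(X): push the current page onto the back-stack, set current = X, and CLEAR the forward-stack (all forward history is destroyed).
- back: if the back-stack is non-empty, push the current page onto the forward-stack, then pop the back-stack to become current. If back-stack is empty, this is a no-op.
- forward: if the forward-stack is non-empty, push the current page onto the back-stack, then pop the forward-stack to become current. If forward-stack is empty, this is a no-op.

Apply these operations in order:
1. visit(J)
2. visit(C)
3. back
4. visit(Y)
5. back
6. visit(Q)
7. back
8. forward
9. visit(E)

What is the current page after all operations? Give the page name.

Answer: E

Derivation:
After 1 (visit(J)): cur=J back=1 fwd=0
After 2 (visit(C)): cur=C back=2 fwd=0
After 3 (back): cur=J back=1 fwd=1
After 4 (visit(Y)): cur=Y back=2 fwd=0
After 5 (back): cur=J back=1 fwd=1
After 6 (visit(Q)): cur=Q back=2 fwd=0
After 7 (back): cur=J back=1 fwd=1
After 8 (forward): cur=Q back=2 fwd=0
After 9 (visit(E)): cur=E back=3 fwd=0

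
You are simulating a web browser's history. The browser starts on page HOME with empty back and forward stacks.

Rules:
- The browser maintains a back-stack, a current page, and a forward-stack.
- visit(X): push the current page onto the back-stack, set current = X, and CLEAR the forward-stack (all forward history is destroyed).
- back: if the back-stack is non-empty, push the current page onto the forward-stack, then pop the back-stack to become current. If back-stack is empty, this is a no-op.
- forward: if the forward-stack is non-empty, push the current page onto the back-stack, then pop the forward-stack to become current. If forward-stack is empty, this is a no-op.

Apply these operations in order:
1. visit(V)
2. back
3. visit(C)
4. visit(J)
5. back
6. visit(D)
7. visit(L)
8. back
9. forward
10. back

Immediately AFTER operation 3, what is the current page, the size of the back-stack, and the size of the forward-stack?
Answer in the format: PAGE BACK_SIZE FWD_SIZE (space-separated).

After 1 (visit(V)): cur=V back=1 fwd=0
After 2 (back): cur=HOME back=0 fwd=1
After 3 (visit(C)): cur=C back=1 fwd=0

C 1 0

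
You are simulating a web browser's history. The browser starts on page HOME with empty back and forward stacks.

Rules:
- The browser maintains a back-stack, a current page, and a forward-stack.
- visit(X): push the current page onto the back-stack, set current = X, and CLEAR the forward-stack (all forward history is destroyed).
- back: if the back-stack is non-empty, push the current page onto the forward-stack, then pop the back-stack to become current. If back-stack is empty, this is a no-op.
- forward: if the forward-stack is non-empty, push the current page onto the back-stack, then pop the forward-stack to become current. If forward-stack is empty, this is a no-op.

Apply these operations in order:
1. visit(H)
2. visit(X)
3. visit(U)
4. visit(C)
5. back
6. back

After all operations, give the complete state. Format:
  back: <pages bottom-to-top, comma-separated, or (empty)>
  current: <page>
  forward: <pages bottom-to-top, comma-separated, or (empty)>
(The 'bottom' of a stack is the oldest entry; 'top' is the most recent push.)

After 1 (visit(H)): cur=H back=1 fwd=0
After 2 (visit(X)): cur=X back=2 fwd=0
After 3 (visit(U)): cur=U back=3 fwd=0
After 4 (visit(C)): cur=C back=4 fwd=0
After 5 (back): cur=U back=3 fwd=1
After 6 (back): cur=X back=2 fwd=2

Answer: back: HOME,H
current: X
forward: C,U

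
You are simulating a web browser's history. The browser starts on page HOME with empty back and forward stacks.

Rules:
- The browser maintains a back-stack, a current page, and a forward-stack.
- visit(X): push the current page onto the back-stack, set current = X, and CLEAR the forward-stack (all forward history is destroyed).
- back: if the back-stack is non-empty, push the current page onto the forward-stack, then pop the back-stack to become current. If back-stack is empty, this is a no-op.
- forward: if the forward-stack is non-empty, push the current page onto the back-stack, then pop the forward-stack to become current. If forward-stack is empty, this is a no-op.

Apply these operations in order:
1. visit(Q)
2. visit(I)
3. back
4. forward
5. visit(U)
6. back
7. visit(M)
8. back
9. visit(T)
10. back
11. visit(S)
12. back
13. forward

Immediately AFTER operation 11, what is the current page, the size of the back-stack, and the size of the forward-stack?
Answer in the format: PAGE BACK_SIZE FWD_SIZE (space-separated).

After 1 (visit(Q)): cur=Q back=1 fwd=0
After 2 (visit(I)): cur=I back=2 fwd=0
After 3 (back): cur=Q back=1 fwd=1
After 4 (forward): cur=I back=2 fwd=0
After 5 (visit(U)): cur=U back=3 fwd=0
After 6 (back): cur=I back=2 fwd=1
After 7 (visit(M)): cur=M back=3 fwd=0
After 8 (back): cur=I back=2 fwd=1
After 9 (visit(T)): cur=T back=3 fwd=0
After 10 (back): cur=I back=2 fwd=1
After 11 (visit(S)): cur=S back=3 fwd=0

S 3 0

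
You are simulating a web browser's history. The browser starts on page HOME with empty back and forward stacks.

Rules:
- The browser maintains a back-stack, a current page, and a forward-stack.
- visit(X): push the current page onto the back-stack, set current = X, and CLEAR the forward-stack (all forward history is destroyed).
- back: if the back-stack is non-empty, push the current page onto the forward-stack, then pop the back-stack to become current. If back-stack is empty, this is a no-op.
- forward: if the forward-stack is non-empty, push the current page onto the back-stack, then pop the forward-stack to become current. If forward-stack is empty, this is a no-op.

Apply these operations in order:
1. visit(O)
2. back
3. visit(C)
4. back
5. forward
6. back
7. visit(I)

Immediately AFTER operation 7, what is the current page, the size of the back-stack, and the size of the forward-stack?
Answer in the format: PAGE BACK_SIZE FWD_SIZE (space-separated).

After 1 (visit(O)): cur=O back=1 fwd=0
After 2 (back): cur=HOME back=0 fwd=1
After 3 (visit(C)): cur=C back=1 fwd=0
After 4 (back): cur=HOME back=0 fwd=1
After 5 (forward): cur=C back=1 fwd=0
After 6 (back): cur=HOME back=0 fwd=1
After 7 (visit(I)): cur=I back=1 fwd=0

I 1 0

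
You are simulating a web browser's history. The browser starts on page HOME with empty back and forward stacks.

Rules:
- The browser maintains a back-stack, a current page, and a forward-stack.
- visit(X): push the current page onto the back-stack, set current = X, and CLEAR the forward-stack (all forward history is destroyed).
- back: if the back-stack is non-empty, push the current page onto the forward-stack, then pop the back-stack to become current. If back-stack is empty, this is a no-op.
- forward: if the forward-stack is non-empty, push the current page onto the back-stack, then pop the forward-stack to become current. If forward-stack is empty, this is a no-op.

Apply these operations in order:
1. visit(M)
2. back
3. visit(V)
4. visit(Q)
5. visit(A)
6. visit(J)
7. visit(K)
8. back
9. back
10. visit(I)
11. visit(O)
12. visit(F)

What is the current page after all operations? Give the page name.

After 1 (visit(M)): cur=M back=1 fwd=0
After 2 (back): cur=HOME back=0 fwd=1
After 3 (visit(V)): cur=V back=1 fwd=0
After 4 (visit(Q)): cur=Q back=2 fwd=0
After 5 (visit(A)): cur=A back=3 fwd=0
After 6 (visit(J)): cur=J back=4 fwd=0
After 7 (visit(K)): cur=K back=5 fwd=0
After 8 (back): cur=J back=4 fwd=1
After 9 (back): cur=A back=3 fwd=2
After 10 (visit(I)): cur=I back=4 fwd=0
After 11 (visit(O)): cur=O back=5 fwd=0
After 12 (visit(F)): cur=F back=6 fwd=0

Answer: F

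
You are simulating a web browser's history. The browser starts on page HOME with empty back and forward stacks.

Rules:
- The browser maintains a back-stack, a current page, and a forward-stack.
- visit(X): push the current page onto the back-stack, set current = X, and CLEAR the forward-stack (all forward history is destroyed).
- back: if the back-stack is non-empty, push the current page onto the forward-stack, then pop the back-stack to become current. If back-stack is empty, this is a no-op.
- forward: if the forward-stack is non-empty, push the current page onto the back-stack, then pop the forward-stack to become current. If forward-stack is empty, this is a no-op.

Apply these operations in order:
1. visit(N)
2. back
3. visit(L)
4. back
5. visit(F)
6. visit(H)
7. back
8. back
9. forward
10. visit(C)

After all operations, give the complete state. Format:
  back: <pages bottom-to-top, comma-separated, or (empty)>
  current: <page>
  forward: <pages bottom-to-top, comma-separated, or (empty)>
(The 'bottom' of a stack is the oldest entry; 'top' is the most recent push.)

After 1 (visit(N)): cur=N back=1 fwd=0
After 2 (back): cur=HOME back=0 fwd=1
After 3 (visit(L)): cur=L back=1 fwd=0
After 4 (back): cur=HOME back=0 fwd=1
After 5 (visit(F)): cur=F back=1 fwd=0
After 6 (visit(H)): cur=H back=2 fwd=0
After 7 (back): cur=F back=1 fwd=1
After 8 (back): cur=HOME back=0 fwd=2
After 9 (forward): cur=F back=1 fwd=1
After 10 (visit(C)): cur=C back=2 fwd=0

Answer: back: HOME,F
current: C
forward: (empty)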